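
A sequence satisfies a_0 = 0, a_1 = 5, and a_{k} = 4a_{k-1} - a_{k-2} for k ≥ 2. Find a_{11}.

2823595

The ordinary generating function has denominator 1 - 4t + t^2.
Iterating the recurrence: a_0,…,a_{11} = 0, 5, 20, 75, 280, 1045, 3900, 14555, 54320, 202725, 756580, 2823595.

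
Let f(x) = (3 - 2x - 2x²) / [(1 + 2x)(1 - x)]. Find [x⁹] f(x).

The denominator gives the recurrence a_n = −a_(n−1) + 2a_(n−2) for n ≥ 3; the numerator fixes a_0 = 3, a_1 = -5, a_2 = 9.
Iterating: 3, -5, 9, -19, 37, -75, 149, -299, 597, -1195, so a_9 = -1195.

-1195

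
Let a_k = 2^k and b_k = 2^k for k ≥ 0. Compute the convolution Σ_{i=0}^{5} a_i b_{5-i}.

192

Write out a_i and b_{5-i} for i = 0,…,5 and sum the products.
Σ = 1·32 + 2·16 + 4·8 + 8·4 + 16·2 + 32·1 = 192.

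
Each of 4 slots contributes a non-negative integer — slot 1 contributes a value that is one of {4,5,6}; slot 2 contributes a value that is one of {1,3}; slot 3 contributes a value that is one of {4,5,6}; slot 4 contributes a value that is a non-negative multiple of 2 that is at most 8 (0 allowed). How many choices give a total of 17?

10

The generating function for the choices is (q^4 + q^5 + q^6)·(q + q^3)·(q^4 + q^5 + q^6)·(1 + q^2 + q^4 + q^6 + q^8); the count is [q^17].
(q^4 + q^5 + q^6) has coefficients 0,0,0,0,1,1,1 for degrees 0…6.
(q + q^3) has coefficients 0,1,0,1,0,0,0,0,0,0,0,0,0,0,0,0,0,0 for degrees 0…17.
Multiplying by (q^4 + q^5 + q^6) gives running coefficients 0,0,0,0,0,1,1,2,1,1,0,0,0,0,0,0,0,0 for degrees 0…17.
Finally multiplying by (1 + q^2 + q^4 + q^6 + q^8), the product of all factors after the first has coefficients 0,0,0,0,0,1,1,3,2,4,2,4,2,4,2,3,1,1 for degrees 0…17.
[q^17] = 1·4 + 1·2 + 1·4 = 10.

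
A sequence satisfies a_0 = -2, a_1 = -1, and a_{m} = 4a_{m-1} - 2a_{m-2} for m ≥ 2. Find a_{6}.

96

The ordinary generating function has denominator 1 - 4z + 2z^2.
Iterating the recurrence: a_0,…,a_{6} = -2, -1, 0, 2, 8, 28, 96.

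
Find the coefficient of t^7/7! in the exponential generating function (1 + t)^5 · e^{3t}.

The EGF product rule gives c_7 = Σ_{k_1+k_2=7} C(7; k_1,k_2) · ∏ g_i(k_i), where (1+t)^5 gives the falling factorial (5)_k; e^{3t} gives (3)^k.
g_1(k) for k = 0…7: 1, 5, 20, 60, 120, 120, 0, 0.
g_2(k) for k = 0…7: 1, 3, 9, 27, 81, 243, 729, 2187.
c_7 = Σ_k C(7,k)·g_1(k)·g_2(7−k) = 1·1·2187 + 7·5·729 + 21·20·243 + 35·60·81 + 35·120·27 + 21·120·9 = 2187 + 25515 + 102060 + 170100 + 113400 + 22680 = 435942.

435942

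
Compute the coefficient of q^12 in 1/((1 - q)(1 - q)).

13

The denominator gives the recurrence a_n = 2a_(n−1) − a_(n−2) for n ≥ 2; the numerator fixes a_0 = 1, a_1 = 2.
Iterating: 1, 2, 3, 4, 5, 6, 7, 8, 9, 10, 11, 12, 13, so a_12 = 13.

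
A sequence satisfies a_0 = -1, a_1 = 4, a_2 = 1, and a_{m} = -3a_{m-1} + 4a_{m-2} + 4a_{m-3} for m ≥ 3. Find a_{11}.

146453

The ordinary generating function has denominator 1 + 3t - 4t^2 - 4t^3.
Iterating the recurrence: a_0,…,a_{11} = -1, 4, 1, 9, -7, 61, -175, 741, -2679, 10301, -38655, 146453.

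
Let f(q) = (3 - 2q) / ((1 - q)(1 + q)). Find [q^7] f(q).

Partial fractions give a closed form: a_n = (1/2)·1^n + (5/2)·(-1)^n.
At n = 7: a_7 = -2.

-2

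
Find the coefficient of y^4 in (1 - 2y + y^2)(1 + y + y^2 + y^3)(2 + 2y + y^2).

-2

(1 - 2y + y^2) has coefficients 1,-2,1 for degrees 0…2.
(1 + y + y^2 + y^3) has coefficients 1,1,1,1,0 for degrees 0…4.
Finally multiplying by (2 + 2y + y^2), the product of all factors after the first has coefficients 2,4,5,5,3 for degrees 0…4.
[y^4] = 1·3 − 2·5 + 1·5 = -2.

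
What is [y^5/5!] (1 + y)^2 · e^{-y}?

The EGF product rule gives c_5 = Σ_{k_1+k_2=5} C(5; k_1,k_2) · ∏ g_i(k_i), where (1+y)^2 gives the falling factorial (2)_k; e^{-y} gives (-1)^k.
g_1(k) for k = 0…5: 1, 2, 2, 0, 0, 0.
g_2(k) for k = 0…5: 1, -1, 1, -1, 1, -1.
c_5 = Σ_k C(5,k)·g_1(k)·g_2(5−k) = 1·1·(-1) + 5·2·1 + 10·2·(-1) = −1 + 10 − 20 = -11.

-11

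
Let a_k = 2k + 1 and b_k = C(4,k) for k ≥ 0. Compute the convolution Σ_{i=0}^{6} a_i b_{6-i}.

144

Write out a_i and b_{6-i} for i = 0,…,6 and sum the products.
Σ = 1·0 + 3·0 + 5·1 + 7·4 + 9·6 + 11·4 + 13·1 = 144.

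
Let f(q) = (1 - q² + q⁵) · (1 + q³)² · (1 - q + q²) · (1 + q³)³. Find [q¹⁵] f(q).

(1 - q² + q⁵) has coefficients 1,0,-1,0,0,1 for degrees 0…5.
(1 + q³)² has coefficients 1,0,0,2,0,0,1,0,0,0,0,0,0,0,0,0 for degrees 0…15.
Multiplying by (1 - q + q²) gives running coefficients 1,-1,1,2,-2,2,1,-1,1,0,0,0,0,0,0,0 for degrees 0…15.
Finally multiplying by (1 + q³)³, the product of all factors after the first has coefficients 1,-1,1,5,-5,5,10,-10,10,10,-10,10,5,-5,5,1 for degrees 0…15.
[q¹⁵] = 1·1 − 1·(-5) + 1·(-10) = -4.

-4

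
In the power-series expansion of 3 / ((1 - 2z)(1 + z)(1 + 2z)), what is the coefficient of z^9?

-1023

The denominator gives the recurrence a_n = −a_(n−1) + 4a_(n−2) + 4a_(n−3) for n ≥ 3; the numerator fixes a_0 = 3, a_1 = -3, a_2 = 15.
Iterating: 3, -3, 15, -15, 63, -63, 255, -255, 1023, -1023, so a_9 = -1023.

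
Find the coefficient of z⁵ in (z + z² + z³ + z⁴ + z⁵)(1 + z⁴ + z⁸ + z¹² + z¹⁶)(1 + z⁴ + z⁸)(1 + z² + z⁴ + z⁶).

5

(z + z² + z³ + z⁴ + z⁵) has coefficients 0,1,1,1,1,1 for degrees 0…5.
(1 + z⁴ + z⁸ + z¹² + z¹⁶) has coefficients 1,0,0,0,1,0 for degrees 0…5.
Multiplying by (1 + z⁴ + z⁸) gives running coefficients 1,0,0,0,2,0 for degrees 0…5.
Finally multiplying by (1 + z² + z⁴ + z⁶), the product of all factors after the first has coefficients 1,0,1,0,3,0 for degrees 0…5.
[z⁵] = 1·3 + 1·0 + 1·1 + 1·0 + 1·1 = 5.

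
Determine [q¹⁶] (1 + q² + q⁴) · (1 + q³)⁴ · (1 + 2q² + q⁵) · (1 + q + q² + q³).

(1 + q² + q⁴) has coefficients 1,0,1,0,1 for degrees 0…4.
(1 + q³)⁴ has coefficients 1,0,0,4,0,0,6,0,0,4,0,0,1,0,0,0,0 for degrees 0…16.
Multiplying by (1 + 2q² + q⁵) gives running coefficients 1,0,2,4,0,9,6,0,16,4,0,14,1,0,6,0,0 for degrees 0…16.
Finally multiplying by (1 + q + q² + q³), the product of all factors after the first has coefficients 1,1,3,7,6,15,19,15,31,26,20,34,19,15,21,7,6 for degrees 0…16.
[q¹⁶] = 1·6 + 1·21 + 1·19 = 46.

46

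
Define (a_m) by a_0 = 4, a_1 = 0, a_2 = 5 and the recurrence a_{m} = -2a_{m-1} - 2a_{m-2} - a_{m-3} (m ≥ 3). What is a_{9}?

The ordinary generating function has denominator 1 + 2x + 2x^2 + x^3.
Iterating the recurrence: a_0,…,a_{9} = 4, 0, 5, -14, 18, -13, 4, 0, 5, -14.

-14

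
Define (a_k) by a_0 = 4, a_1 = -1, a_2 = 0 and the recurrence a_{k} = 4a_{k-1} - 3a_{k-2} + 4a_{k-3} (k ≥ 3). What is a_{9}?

32927

The ordinary generating function has denominator 1 - 4t + 3t^2 - 4t^3.
Iterating the recurrence: a_0,…,a_{9} = 4, -1, 0, 19, 72, 231, 784, 2731, 9496, 32927.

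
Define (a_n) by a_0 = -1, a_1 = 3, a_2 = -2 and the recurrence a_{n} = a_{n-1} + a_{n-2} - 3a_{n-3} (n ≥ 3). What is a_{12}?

The ordinary generating function has denominator 1 - x - x^2 + 3x^3.
Iterating the recurrence: a_0,…,a_{12} = -1, 3, -2, 4, -7, 3, -16, 8, -17, 39, -2, 88, -31.

-31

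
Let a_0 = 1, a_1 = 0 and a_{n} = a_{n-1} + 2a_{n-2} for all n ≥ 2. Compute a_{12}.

The ordinary generating function has denominator 1 - y - 2y^2.
Iterating the recurrence: a_0,…,a_{12} = 1, 0, 2, 2, 6, 10, 22, 42, 86, 170, 342, 682, 1366.

1366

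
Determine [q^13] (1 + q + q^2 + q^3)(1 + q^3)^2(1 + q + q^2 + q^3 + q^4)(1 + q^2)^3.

45

(1 + q + q^2 + q^3) has coefficients 1,1,1,1 for degrees 0…3.
(1 + q^3)^2 has coefficients 1,0,0,2,0,0,1,0,0,0,0,0,0,0 for degrees 0…13.
Multiplying by (1 + q + q^2 + q^3 + q^4) gives running coefficients 1,1,1,3,3,2,3,3,1,1,1,0,0,0 for degrees 0…13.
Finally multiplying by (1 + q^2)^3, the product of all factors after the first has coefficients 1,1,4,6,9,14,16,19,20,19,16,14,9,6 for degrees 0…13.
[q^13] = 1·6 + 1·9 + 1·14 + 1·16 = 45.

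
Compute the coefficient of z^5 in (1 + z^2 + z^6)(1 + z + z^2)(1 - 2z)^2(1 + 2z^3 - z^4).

7

(1 + z^2 + z^6) has coefficients 1,0,1,0,0,0 for degrees 0…5.
(1 + z + z^2) has coefficients 1,1,1,0,0,0 for degrees 0…5.
Multiplying by (1 - 2z)^2 gives running coefficients 1,-3,1,0,4,0 for degrees 0…5.
Finally multiplying by (1 + 2z^3 - z^4), the product of all factors after the first has coefficients 1,-3,1,2,-3,5 for degrees 0…5.
[z^5] = 1·5 + 1·2 = 7.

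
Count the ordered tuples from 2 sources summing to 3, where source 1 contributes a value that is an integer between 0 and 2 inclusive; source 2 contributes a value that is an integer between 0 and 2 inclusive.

The generating function for the choices is (1 + q + q^2)·(1 + q + q^2); the count is [q^3].
(1 + q + q^2) has coefficients 1,1,1 for degrees 0…2.
(1 + q + q^2) has coefficients 1,1,1,0 for degrees 0…3.
[q^3] = 1·0 + 1·1 + 1·1 = 2.

2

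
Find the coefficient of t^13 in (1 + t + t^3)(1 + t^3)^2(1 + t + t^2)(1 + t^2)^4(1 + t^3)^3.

(1 + t + t^3) has coefficients 1,1,0,1 for degrees 0…3.
(1 + t^3)^2 has coefficients 1,0,0,2,0,0,1,0,0,0,0,0,0,0 for degrees 0…13.
Multiplying by (1 + t + t^2) gives running coefficients 1,1,1,2,2,2,1,1,1,0,0,0,0,0 for degrees 0…13.
Multiplying by (1 + t^2)^4 gives running coefficients 1,1,5,6,12,16,19,25,22,25,19,16,12,6 for degrees 0…13.
Finally multiplying by (1 + t^3)^3, the product of all factors after the first has coefficients 1,1,5,9,15,31,40,64,85,101,131,135,150,150 for degrees 0…13.
[t^13] = 1·150 + 1·150 + 1·131 = 431.

431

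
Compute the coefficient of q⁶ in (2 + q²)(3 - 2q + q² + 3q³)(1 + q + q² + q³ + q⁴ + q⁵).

9

(2 + q²) has coefficients 2,0,1 for degrees 0…2.
(3 - 2q + q² + 3q³) has coefficients 3,-2,1,3,0,0,0 for degrees 0…6.
Finally multiplying by (1 + q + q² + q³ + q⁴ + q⁵), the product of all factors after the first has coefficients 3,1,2,5,5,5,2 for degrees 0…6.
[q⁶] = 2·2 + 1·5 = 9.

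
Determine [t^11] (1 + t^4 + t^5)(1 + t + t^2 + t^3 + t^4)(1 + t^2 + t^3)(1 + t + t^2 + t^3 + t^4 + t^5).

29

(1 + t^4 + t^5) has coefficients 1,0,0,0,1,1 for degrees 0…5.
(1 + t + t^2 + t^3 + t^4) has coefficients 1,1,1,1,1,0,0,0,0,0,0,0 for degrees 0…11.
Multiplying by (1 + t^2 + t^3) gives running coefficients 1,1,2,3,3,2,2,1,0,0,0,0 for degrees 0…11.
Finally multiplying by (1 + t + t^2 + t^3 + t^4 + t^5), the product of all factors after the first has coefficients 1,2,4,7,10,12,13,13,11,8,5,3 for degrees 0…11.
[t^11] = 1·3 + 1·13 + 1·13 = 29.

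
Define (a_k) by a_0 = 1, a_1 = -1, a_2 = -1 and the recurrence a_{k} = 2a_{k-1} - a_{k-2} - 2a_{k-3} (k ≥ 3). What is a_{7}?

21

The ordinary generating function has denominator 1 - 2q + q^2 + 2q^3.
Iterating the recurrence: a_0,…,a_{7} = 1, -1, -1, -3, -3, -1, 7, 21.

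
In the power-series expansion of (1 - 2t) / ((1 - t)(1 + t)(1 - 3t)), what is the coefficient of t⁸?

Partial fractions give a closed form: a_n = (1/4)·1^n + (3/8)·(-1)^n + (3/8)·3^n.
At n = 8: a_8 = 2461.

2461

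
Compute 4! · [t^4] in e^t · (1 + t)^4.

The EGF product rule gives c_4 = Σ_{k_1+k_2=4} C(4; k_1,k_2) · ∏ g_i(k_i), where e^t gives (1)^k; (1+t)^4 gives the falling factorial (4)_k.
g_1(k) for k = 0…4: 1, 1, 1, 1, 1.
g_2(k) for k = 0…4: 1, 4, 12, 24, 24.
c_4 = Σ_k C(4,k)·g_1(k)·g_2(4−k) = 1·1·24 + 4·1·24 + 6·1·12 + 4·1·4 + 1·1·1 = 24 + 96 + 72 + 16 + 1 = 209.

209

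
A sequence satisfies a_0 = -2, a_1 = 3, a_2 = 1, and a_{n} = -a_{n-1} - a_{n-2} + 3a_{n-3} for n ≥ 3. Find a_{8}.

-74

The ordinary generating function has denominator 1 + x + x^2 - 3x^3.
Iterating the recurrence: a_0,…,a_{8} = -2, 3, 1, -10, 18, -5, -43, 102, -74.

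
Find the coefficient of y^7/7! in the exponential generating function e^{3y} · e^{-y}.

128

The EGF product rule gives c_7 = Σ_{k_1+k_2=7} C(7; k_1,k_2) · ∏ g_i(k_i), where e^{3y} gives (3)^k; e^{-y} gives (-1)^k.
g_1(k) for k = 0…7: 1, 3, 9, 27, 81, 243, 729, 2187.
g_2(k) for k = 0…7: 1, -1, 1, -1, 1, -1, 1, -1.
c_7 = Σ_k C(7,k)·g_1(k)·g_2(7−k) = 1·1·(-1) + 7·3·1 + 21·9·(-1) + 35·27·1 + 35·81·(-1) + 21·243·1 + 7·729·(-1) + 1·2187·1 = −1 + 21 − 189 + 945 − 2835 + 5103 − 5103 + 2187 = 128.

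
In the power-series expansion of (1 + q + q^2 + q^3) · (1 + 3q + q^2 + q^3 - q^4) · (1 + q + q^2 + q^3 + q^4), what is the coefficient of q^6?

16

(1 + q + q^2 + q^3) has coefficients 1,1,1,1 for degrees 0…3.
(1 + 3q + q^2 + q^3 - q^4) has coefficients 1,3,1,1,-1,0,0 for degrees 0…6.
Finally multiplying by (1 + q + q^2 + q^3 + q^4), the product of all factors after the first has coefficients 1,4,5,6,5,4,1 for degrees 0…6.
[q^6] = 1·1 + 1·4 + 1·5 + 1·6 = 16.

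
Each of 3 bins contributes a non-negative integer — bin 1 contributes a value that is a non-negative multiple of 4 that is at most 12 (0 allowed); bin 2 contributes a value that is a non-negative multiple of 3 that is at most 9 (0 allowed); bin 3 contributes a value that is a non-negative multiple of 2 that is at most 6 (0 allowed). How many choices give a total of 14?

4

The generating function for the choices is (1 + x^4 + x^8 + x^12)·(1 + x^3 + x^6 + x^9)·(1 + x^2 + x^4 + x^6); the count is [x^14].
(1 + x^4 + x^8 + x^12) has coefficients 1,0,0,0,1,0,0,0,1,0,0,0,1 for degrees 0…12.
(1 + x^3 + x^6 + x^9) has coefficients 1,0,0,1,0,0,1,0,0,1,0,0,0,0,0 for degrees 0…14.
Finally multiplying by (1 + x^2 + x^4 + x^6), the product of all factors after the first has coefficients 1,0,1,1,1,1,2,1,1,2,1,1,1,1,0 for degrees 0…14.
[x^14] = 1·0 + 1·1 + 1·2 + 1·1 = 4.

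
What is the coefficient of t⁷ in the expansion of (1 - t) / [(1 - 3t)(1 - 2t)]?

The denominator gives the recurrence a_n = 5a_(n−1) − 6a_(n−2) for n ≥ 2; the numerator fixes a_0 = 1, a_1 = 4.
Iterating: 1, 4, 14, 46, 146, 454, 1394, 4246, so a_7 = 4246.

4246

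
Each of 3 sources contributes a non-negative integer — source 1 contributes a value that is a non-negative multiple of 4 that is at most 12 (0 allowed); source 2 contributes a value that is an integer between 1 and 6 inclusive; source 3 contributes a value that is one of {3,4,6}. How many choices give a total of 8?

4

The generating function for the choices is (1 + y⁴ + y⁸ + y¹²)·(y + y² + y³ + y⁴ + y⁵ + y⁶)·(y³ + y⁴ + y⁶); the count is [y⁸].
(1 + y⁴ + y⁸ + y¹²) has coefficients 1,0,0,0,1,0,0,0,1 for degrees 0…8.
(y + y² + y³ + y⁴ + y⁵ + y⁶) has coefficients 0,1,1,1,1,1,1,0,0 for degrees 0…8.
Finally multiplying by (y³ + y⁴ + y⁶), the product of all factors after the first has coefficients 0,0,0,0,1,2,2,3,3 for degrees 0…8.
[y⁸] = 1·3 + 1·1 + 1·0 = 4.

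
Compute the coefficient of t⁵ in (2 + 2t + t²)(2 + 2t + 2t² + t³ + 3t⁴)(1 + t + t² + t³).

(2 + 2t + t²) has coefficients 2,2,1 for degrees 0…2.
(2 + 2t + 2t² + t³ + 3t⁴) has coefficients 2,2,2,1,3,0 for degrees 0…5.
Finally multiplying by (1 + t + t² + t³), the product of all factors after the first has coefficients 2,4,6,7,8,6 for degrees 0…5.
[t⁵] = 2·6 + 2·8 + 1·7 = 35.

35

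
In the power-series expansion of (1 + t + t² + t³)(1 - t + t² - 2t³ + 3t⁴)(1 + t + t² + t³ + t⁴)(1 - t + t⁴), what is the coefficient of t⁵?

2

(1 + t + t² + t³) has coefficients 1,1,1,1 for degrees 0…3.
(1 - t + t² - 2t³ + 3t⁴) has coefficients 1,-1,1,-2,3,0 for degrees 0…5.
Multiplying by (1 + t + t² + t³ + t⁴) gives running coefficients 1,0,1,-1,2,1 for degrees 0…5.
Finally multiplying by (1 - t + t⁴), the product of all factors after the first has coefficients 1,-1,1,-2,4,-1 for degrees 0…5.
[t⁵] = 1·(-1) + 1·4 + 1·(-2) + 1·1 = 2.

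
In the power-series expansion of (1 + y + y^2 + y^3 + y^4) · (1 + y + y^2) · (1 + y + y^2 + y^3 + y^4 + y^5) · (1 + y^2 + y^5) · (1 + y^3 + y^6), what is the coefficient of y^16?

37

(1 + y + y^2 + y^3 + y^4) has coefficients 1,1,1,1,1 for degrees 0…4.
(1 + y + y^2) has coefficients 1,1,1,0,0,0,0,0,0,0,0,0,0,0,0,0,0 for degrees 0…16.
Multiplying by (1 + y + y^2 + y^3 + y^4 + y^5) gives running coefficients 1,2,3,3,3,3,2,1,0,0,0,0,0,0,0,0,0 for degrees 0…16.
Multiplying by (1 + y^2 + y^5) gives running coefficients 1,2,4,5,6,7,7,7,5,4,3,2,1,0,0,0,0 for degrees 0…16.
Finally multiplying by (1 + y^3 + y^6), the product of all factors after the first has coefficients 1,2,4,6,8,11,13,15,16,16,16,14,12,10,7,5,3 for degrees 0…16.
[y^16] = 1·3 + 1·5 + 1·7 + 1·10 + 1·12 = 37.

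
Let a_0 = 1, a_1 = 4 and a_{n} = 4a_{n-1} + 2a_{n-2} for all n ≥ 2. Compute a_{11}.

The ordinary generating function has denominator 1 - 4q - 2q^2.
Iterating the recurrence: a_0,…,a_{11} = 1, 4, 18, 80, 356, 1584, 7048, 31360, 139536, 620864, 2762528, 12291840.

12291840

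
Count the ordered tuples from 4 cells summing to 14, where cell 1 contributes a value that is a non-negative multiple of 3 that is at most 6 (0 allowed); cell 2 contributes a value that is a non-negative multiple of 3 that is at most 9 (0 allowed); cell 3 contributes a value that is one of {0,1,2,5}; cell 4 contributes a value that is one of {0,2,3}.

13

The generating function for the choices is (1 + t³ + t⁶)·(1 + t³ + t⁶ + t⁹)·(1 + t + t² + t⁵)·(1 + t² + t³); the count is [t¹⁴].
(1 + t³ + t⁶) has coefficients 1,0,0,1,0,0,1 for degrees 0…6.
(1 + t³ + t⁶ + t⁹) has coefficients 1,0,0,1,0,0,1,0,0,1,0,0,0,0,0 for degrees 0…14.
Multiplying by (1 + t + t² + t⁵) gives running coefficients 1,1,1,1,1,2,1,1,2,1,1,2,0,0,1 for degrees 0…14.
Finally multiplying by (1 + t² + t³), the product of all factors after the first has coefficients 1,1,2,3,3,4,3,4,5,3,4,5,2,3,3 for degrees 0…14.
[t¹⁴] = 1·3 + 1·5 + 1·5 = 13.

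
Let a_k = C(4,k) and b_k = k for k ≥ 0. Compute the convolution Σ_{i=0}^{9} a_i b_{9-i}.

112

Write out a_i and b_{9-i} for i = 0,…,9 and sum the products.
Σ = 1·9 + 4·8 + 6·7 + 4·6 + 1·5 + 0·4 + 0·3 + 0·2 + 0·1 + 0·0 = 112.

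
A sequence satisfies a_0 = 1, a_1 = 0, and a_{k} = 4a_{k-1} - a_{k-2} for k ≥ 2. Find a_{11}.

The ordinary generating function has denominator 1 - 4y + y^2.
Iterating the recurrence: a_0,…,a_{11} = 1, 0, -1, -4, -15, -56, -209, -780, -2911, -10864, -40545, -151316.

-151316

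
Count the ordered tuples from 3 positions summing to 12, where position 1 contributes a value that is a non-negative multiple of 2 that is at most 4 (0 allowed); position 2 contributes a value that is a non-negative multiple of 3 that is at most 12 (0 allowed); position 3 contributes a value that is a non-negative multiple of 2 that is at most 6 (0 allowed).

The generating function for the choices is (1 + z^2 + z^4)·(1 + z^3 + z^6 + z^9 + z^12)·(1 + z^2 + z^4 + z^6); the count is [z^12].
(1 + z^2 + z^4) has coefficients 1,0,1,0,1 for degrees 0…4.
(1 + z^3 + z^6 + z^9 + z^12) has coefficients 1,0,0,1,0,0,1,0,0,1,0,0,1 for degrees 0…12.
Finally multiplying by (1 + z^2 + z^4 + z^6), the product of all factors after the first has coefficients 1,0,1,1,1,1,2,1,1,2,1,1,2 for degrees 0…12.
[z^12] = 1·2 + 1·1 + 1·1 = 4.

4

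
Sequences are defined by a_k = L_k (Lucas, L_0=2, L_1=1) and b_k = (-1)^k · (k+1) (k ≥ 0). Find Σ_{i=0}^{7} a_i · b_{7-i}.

-9

The convolution is the t^7 coefficient of A(t)B(t).
Σ = 2·(-8) + 1·7 + 3·(-6) + 4·5 + 7·(-4) + 11·3 + 18·(-2) + 29·1 = -9.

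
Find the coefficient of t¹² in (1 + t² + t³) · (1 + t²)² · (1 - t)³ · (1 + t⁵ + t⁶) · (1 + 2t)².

-8

(1 + t² + t³) has coefficients 1,0,1,1 for degrees 0…3.
(1 + t²)² has coefficients 1,0,2,0,1,0,0,0,0,0,0,0,0 for degrees 0…12.
Multiplying by (1 - t)³ gives running coefficients 1,-3,5,-7,7,-5,3,-1,0,0,0,0,0 for degrees 0…12.
Multiplying by (1 + t⁵ + t⁶) gives running coefficients 1,-3,5,-7,7,-4,1,1,-2,0,2,-2,2 for degrees 0…12.
Finally multiplying by (1 + 2t)², the product of all factors after the first has coefficients 1,1,-3,1,-1,-4,13,-11,6,-4,-6,6,2 for degrees 0…12.
[t¹²] = 1·2 + 1·(-6) + 1·(-4) = -8.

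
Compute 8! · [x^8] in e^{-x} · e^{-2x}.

The EGF product rule gives c_8 = Σ_{k_1+k_2=8} C(8; k_1,k_2) · ∏ g_i(k_i), where e^{-x} gives (-1)^k; e^{-2x} gives (-2)^k.
g_1(k) for k = 0…8: 1, -1, 1, -1, 1, -1, 1, -1, 1.
g_2(k) for k = 0…8: 1, -2, 4, -8, 16, -32, 64, -128, 256.
c_8 = Σ_k C(8,k)·g_1(k)·g_2(8−k) = 1·1·256 + 8·(-1)·(-128) + 28·1·64 + 56·(-1)·(-32) + 70·1·16 + 56·(-1)·(-8) + 28·1·4 + 8·(-1)·(-2) + 1·1·1 = 256 + 1024 + 1792 + 1792 + 1120 + 448 + 112 + 16 + 1 = 6561.

6561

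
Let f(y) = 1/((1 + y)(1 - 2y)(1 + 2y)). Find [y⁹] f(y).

The denominator gives the recurrence a_n = −a_(n−1) + 4a_(n−2) + 4a_(n−3) for n ≥ 3; the numerator fixes a_0 = 1, a_1 = -1, a_2 = 5.
Iterating: 1, -1, 5, -5, 21, -21, 85, -85, 341, -341, so a_9 = -341.

-341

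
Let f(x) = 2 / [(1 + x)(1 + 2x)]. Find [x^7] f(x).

-510

The denominator gives the recurrence a_n = −3a_(n−1) − 2a_(n−2) for n ≥ 2; the numerator fixes a_0 = 2, a_1 = -6.
Iterating: 2, -6, 14, -30, 62, -126, 254, -510, so a_7 = -510.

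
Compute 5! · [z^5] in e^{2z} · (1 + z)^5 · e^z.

The EGF product rule gives c_5 = Σ_{k_1+k_2+k_3=5} C(5; k_1,k_2,k_3) · ∏ g_i(k_i), where e^{2z} gives (2)^k; (1+z)^5 gives the falling factorial (5)_k; e^z gives (1)^k.
g_1(k) for k = 0…5: 1, 2, 4, 8, 16, 32.
g_2(k) for k = 0…5: 1, 5, 20, 60, 120, 120.
g_3(k) for k = 0…5: 1, 1, 1, 1, 1, 1.
First combine the last two factors: h(k) = Σ_j C(k,j)·g_2(j)·g_3(k−j) for k = 0…5: 1, 6, 31, 136, 501, 1546.
c_5 = Σ_k C(5,k)·g_1(k)·h(5−k) = 1·1·1546 + 5·2·501 + 10·4·136 + 10·8·31 + 5·16·6 + 1·32·1 = 1546 + 5010 + 5440 + 2480 + 480 + 32 = 14988.

14988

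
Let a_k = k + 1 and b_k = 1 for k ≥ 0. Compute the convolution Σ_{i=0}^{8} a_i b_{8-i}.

The convolution is the x^8 coefficient of A(x)B(x).
Σ = 1·1 + 2·1 + 3·1 + 4·1 + 5·1 + 6·1 + 7·1 + 8·1 + 9·1 = 45.

45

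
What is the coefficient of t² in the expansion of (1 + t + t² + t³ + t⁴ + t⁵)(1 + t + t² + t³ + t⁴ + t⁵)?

3

(1 + t + t² + t³ + t⁴ + t⁵) has coefficients 1,1,1 for degrees 0…2.
(1 + t + t² + t³ + t⁴ + t⁵) has coefficients 1,1,1 for degrees 0…2.
[t²] = 1·1 + 1·1 + 1·1 = 3.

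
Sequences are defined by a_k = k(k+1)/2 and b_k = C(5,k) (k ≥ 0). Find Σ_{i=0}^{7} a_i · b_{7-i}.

416

The convolution is the x^7 coefficient of A(x)B(x).
Σ = 0·0 + 1·0 + 3·1 + 6·5 + 10·10 + 15·10 + 21·5 + 28·1 = 416.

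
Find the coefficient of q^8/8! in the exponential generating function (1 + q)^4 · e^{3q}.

784161

The EGF product rule gives c_8 = Σ_{k_1+k_2=8} C(8; k_1,k_2) · ∏ g_i(k_i), where (1+q)^4 gives the falling factorial (4)_k; e^{3q} gives (3)^k.
g_1(k) for k = 0…8: 1, 4, 12, 24, 24, 0, 0, 0, 0.
g_2(k) for k = 0…8: 1, 3, 9, 27, 81, 243, 729, 2187, 6561.
c_8 = Σ_k C(8,k)·g_1(k)·g_2(8−k) = 1·1·6561 + 8·4·2187 + 28·12·729 + 56·24·243 + 70·24·81 = 6561 + 69984 + 244944 + 326592 + 136080 = 784161.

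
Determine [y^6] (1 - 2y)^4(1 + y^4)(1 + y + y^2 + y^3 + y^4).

(1 - 2y)^4 has coefficients 1,-8,24,-32,16 for degrees 0…4.
(1 + y^4) has coefficients 1,0,0,0,1,0,0 for degrees 0…6.
Finally multiplying by (1 + y + y^2 + y^3 + y^4), the product of all factors after the first has coefficients 1,1,1,1,2,1,1 for degrees 0…6.
[y^6] = 1·1 − 8·1 + 24·2 − 32·1 + 16·1 = 25.

25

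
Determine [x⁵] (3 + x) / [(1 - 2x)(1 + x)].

Partial fractions give a closed form: a_n = (7/3)·2^n + (2/3)·(-1)^n.
At n = 5: a_5 = 74.

74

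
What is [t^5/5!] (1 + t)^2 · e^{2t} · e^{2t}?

4864

The EGF product rule gives c_5 = Σ_{k_1+k_2+k_3=5} C(5; k_1,k_2,k_3) · ∏ g_i(k_i), where (1+t)^2 gives the falling factorial (2)_k; e^{2t} gives (2)^k; e^{2t} gives (2)^k.
g_1(k) for k = 0…5: 1, 2, 2, 0, 0, 0.
g_2(k) for k = 0…5: 1, 2, 4, 8, 16, 32.
g_3(k) for k = 0…5: 1, 2, 4, 8, 16, 32.
First combine the last two factors: h(k) = Σ_j C(k,j)·g_2(j)·g_3(k−j) for k = 0…5: 1, 4, 16, 64, 256, 1024.
c_5 = Σ_k C(5,k)·g_1(k)·h(5−k) = 1·1·1024 + 5·2·256 + 10·2·64 = 1024 + 2560 + 1280 = 4864.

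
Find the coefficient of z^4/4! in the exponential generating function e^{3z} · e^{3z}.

The EGF product rule gives c_4 = Σ_{k_1+k_2=4} C(4; k_1,k_2) · ∏ g_i(k_i), where e^{3z} gives (3)^k; e^{3z} gives (3)^k.
g_1(k) for k = 0…4: 1, 3, 9, 27, 81.
g_2(k) for k = 0…4: 1, 3, 9, 27, 81.
c_4 = Σ_k C(4,k)·g_1(k)·g_2(4−k) = 1·1·81 + 4·3·27 + 6·9·9 + 4·27·3 + 1·81·1 = 81 + 324 + 486 + 324 + 81 = 1296.

1296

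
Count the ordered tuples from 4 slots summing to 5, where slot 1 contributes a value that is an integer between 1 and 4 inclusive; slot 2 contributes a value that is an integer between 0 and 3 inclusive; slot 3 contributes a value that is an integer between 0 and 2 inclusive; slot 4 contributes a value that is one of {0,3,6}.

The generating function for the choices is (q + q^2 + q^3 + q^4)·(1 + q + q^2 + q^3)·(1 + q + q^2)·(1 + q^3 + q^6); the count is [q^5].
(q + q^2 + q^3 + q^4) has coefficients 0,1,1,1,1 for degrees 0…4.
(1 + q + q^2 + q^3) has coefficients 1,1,1,1,0,0 for degrees 0…5.
Multiplying by (1 + q + q^2) gives running coefficients 1,2,3,3,2,1 for degrees 0…5.
Finally multiplying by (1 + q^3 + q^6), the product of all factors after the first has coefficients 1,2,3,4,4,4 for degrees 0…5.
[q^5] = 1·4 + 1·4 + 1·3 + 1·2 = 13.

13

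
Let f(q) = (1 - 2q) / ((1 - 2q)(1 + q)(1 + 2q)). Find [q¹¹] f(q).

-4095

Partial fractions give a closed form: a_n = (-1)·(-1)^n + (2)·(-2)^n.
At n = 11: a_11 = -4095.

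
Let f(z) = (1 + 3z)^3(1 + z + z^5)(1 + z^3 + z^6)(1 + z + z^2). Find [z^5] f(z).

129

(1 + 3z)^3 has coefficients 1,9,27,27 for degrees 0…3.
(1 + z + z^5) has coefficients 1,1,0,0,0,1 for degrees 0…5.
Multiplying by (1 + z^3 + z^6) gives running coefficients 1,1,0,1,1,1 for degrees 0…5.
Finally multiplying by (1 + z + z^2), the product of all factors after the first has coefficients 1,2,2,2,2,3 for degrees 0…5.
[z^5] = 1·3 + 9·2 + 27·2 + 27·2 = 129.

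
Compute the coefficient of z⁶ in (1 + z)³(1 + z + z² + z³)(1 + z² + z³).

(1 + z)³ has coefficients 1,3,3,1 for degrees 0…3.
(1 + z + z² + z³) has coefficients 1,1,1,1,0,0,0 for degrees 0…6.
Finally multiplying by (1 + z² + z³), the product of all factors after the first has coefficients 1,1,2,3,2,2,1 for degrees 0…6.
[z⁶] = 1·1 + 3·2 + 3·2 + 1·3 = 16.

16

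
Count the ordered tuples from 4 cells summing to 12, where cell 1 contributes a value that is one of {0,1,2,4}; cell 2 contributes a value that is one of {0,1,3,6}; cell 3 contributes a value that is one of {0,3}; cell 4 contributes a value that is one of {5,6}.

The generating function for the choices is (1 + y + y^2 + y^4)·(1 + y + y^3 + y^6)·(1 + y^3)·(y^5 + y^6); the count is [y^12].
(1 + y + y^2 + y^4) has coefficients 1,1,1,0,1 for degrees 0…4.
(1 + y + y^3 + y^6) has coefficients 1,1,0,1,0,0,1,0,0,0,0,0,0 for degrees 0…12.
Multiplying by (1 + y^3) gives running coefficients 1,1,0,2,1,0,2,0,0,1,0,0,0 for degrees 0…12.
Finally multiplying by (y^5 + y^6), the product of all factors after the first has coefficients 0,0,0,0,0,1,2,1,2,3,1,2,2 for degrees 0…12.
[y^12] = 1·2 + 1·2 + 1·1 + 1·2 = 7.

7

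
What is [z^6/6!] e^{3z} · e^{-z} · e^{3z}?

The EGF product rule gives c_6 = Σ_{k_1+k_2+k_3=6} C(6; k_1,k_2,k_3) · ∏ g_i(k_i), where e^{3z} gives (3)^k; e^{-z} gives (-1)^k; e^{3z} gives (3)^k.
g_1(k) for k = 0…6: 1, 3, 9, 27, 81, 243, 729.
g_2(k) for k = 0…6: 1, -1, 1, -1, 1, -1, 1.
g_3(k) for k = 0…6: 1, 3, 9, 27, 81, 243, 729.
First combine the last two factors: h(k) = Σ_j C(k,j)·g_2(j)·g_3(k−j) for k = 0…6: 1, 2, 4, 8, 16, 32, 64.
c_6 = Σ_k C(6,k)·g_1(k)·h(6−k) = 1·1·64 + 6·3·32 + 15·9·16 + 20·27·8 + 15·81·4 + 6·243·2 + 1·729·1 = 64 + 576 + 2160 + 4320 + 4860 + 2916 + 729 = 15625.

15625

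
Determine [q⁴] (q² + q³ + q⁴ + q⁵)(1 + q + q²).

(q² + q³ + q⁴ + q⁵) has coefficients 0,0,1,1,1 for degrees 0…4.
(1 + q + q²) has coefficients 1,1,1,0,0 for degrees 0…4.
[q⁴] = 1·1 + 1·1 + 1·1 = 3.

3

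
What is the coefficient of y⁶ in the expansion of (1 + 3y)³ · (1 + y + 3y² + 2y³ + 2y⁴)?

108

(1 + 3y)³ has coefficients 1,9,27,27 for degrees 0…3.
(1 + y + 3y² + 2y³ + 2y⁴) has coefficients 1,1,3,2,2,0,0 for degrees 0…6.
[y⁶] = 1·0 + 9·0 + 27·2 + 27·2 = 108.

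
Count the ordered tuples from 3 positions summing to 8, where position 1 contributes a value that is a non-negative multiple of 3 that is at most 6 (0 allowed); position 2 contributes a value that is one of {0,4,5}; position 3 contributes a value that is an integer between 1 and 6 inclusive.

5

The generating function for the choices is (1 + t³ + t⁶)·(1 + t⁴ + t⁵)·(t + t² + t³ + t⁴ + t⁵ + t⁶); the count is [t⁸].
(1 + t³ + t⁶) has coefficients 1,0,0,1,0,0,1 for degrees 0…6.
(1 + t⁴ + t⁵) has coefficients 1,0,0,0,1,1,0,0,0 for degrees 0…8.
Finally multiplying by (t + t² + t³ + t⁴ + t⁵ + t⁶), the product of all factors after the first has coefficients 0,1,1,1,1,2,3,2,2 for degrees 0…8.
[t⁸] = 1·2 + 1·2 + 1·1 = 5.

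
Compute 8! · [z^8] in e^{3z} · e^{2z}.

The EGF product rule gives c_8 = Σ_{k_1+k_2=8} C(8; k_1,k_2) · ∏ g_i(k_i), where e^{3z} gives (3)^k; e^{2z} gives (2)^k.
g_1(k) for k = 0…8: 1, 3, 9, 27, 81, 243, 729, 2187, 6561.
g_2(k) for k = 0…8: 1, 2, 4, 8, 16, 32, 64, 128, 256.
c_8 = Σ_k C(8,k)·g_1(k)·g_2(8−k) = 1·1·256 + 8·3·128 + 28·9·64 + 56·27·32 + 70·81·16 + 56·243·8 + 28·729·4 + 8·2187·2 + 1·6561·1 = 256 + 3072 + 16128 + 48384 + 90720 + 108864 + 81648 + 34992 + 6561 = 390625.

390625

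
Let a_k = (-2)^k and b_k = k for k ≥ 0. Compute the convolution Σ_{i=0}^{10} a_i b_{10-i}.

-224

The convolution is the t^10 coefficient of A(t)B(t).
Σ = 1·10 − 2·9 + 4·8 − 8·7 + 16·6 − 32·5 + 64·4 − 128·3 + 256·2 − 512·1 + 1024·0 = -224.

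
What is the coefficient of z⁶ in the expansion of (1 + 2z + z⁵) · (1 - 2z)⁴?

-8

(1 + 2z + z⁵) has coefficients 1,2,0,0,0,1 for degrees 0…5.
(1 - 2z)⁴ has coefficients 1,-8,24,-32,16,0,0 for degrees 0…6.
[z⁶] = 1·0 + 2·0 + 1·(-8) = -8.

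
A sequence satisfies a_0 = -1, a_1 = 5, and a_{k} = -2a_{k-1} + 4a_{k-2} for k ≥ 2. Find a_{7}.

5184

The ordinary generating function has denominator 1 + 2q - 4q^2.
Iterating the recurrence: a_0,…,a_{7} = -1, 5, -14, 48, -152, 496, -1600, 5184.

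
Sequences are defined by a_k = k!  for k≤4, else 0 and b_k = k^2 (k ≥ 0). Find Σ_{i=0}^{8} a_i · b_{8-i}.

719

The convolution is the x^8 coefficient of A(x)B(x).
Σ = 1·64 + 1·49 + 2·36 + 6·25 + 24·16 + 0·9 + 0·4 + 0·1 + 0·0 = 719.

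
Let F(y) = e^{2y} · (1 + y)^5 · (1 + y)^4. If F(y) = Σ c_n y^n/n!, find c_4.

The EGF product rule gives c_4 = Σ_{k_1+k_2+k_3=4} C(4; k_1,k_2,k_3) · ∏ g_i(k_i), where e^{2y} gives (2)^k; (1+y)^5 gives the falling factorial (5)_k; (1+y)^4 gives the falling factorial (4)_k.
g_1(k) for k = 0…4: 1, 2, 4, 8, 16.
g_2(k) for k = 0…4: 1, 5, 20, 60, 120.
g_3(k) for k = 0…4: 1, 4, 12, 24, 24.
First combine the last two factors: h(k) = Σ_j C(k,j)·g_2(j)·g_3(k−j) for k = 0…4: 1, 9, 72, 504, 3024.
c_4 = Σ_k C(4,k)·g_1(k)·h(4−k) = 1·1·3024 + 4·2·504 + 6·4·72 + 4·8·9 + 1·16·1 = 3024 + 4032 + 1728 + 288 + 16 = 9088.

9088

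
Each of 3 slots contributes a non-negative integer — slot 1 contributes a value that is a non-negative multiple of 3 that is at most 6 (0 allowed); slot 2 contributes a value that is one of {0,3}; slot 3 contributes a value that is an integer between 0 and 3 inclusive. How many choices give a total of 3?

3

The generating function for the choices is (1 + q³ + q⁶)·(1 + q³)·(1 + q + q² + q³); the count is [q³].
(1 + q³ + q⁶) has coefficients 1,0,0,1 for degrees 0…3.
(1 + q³) has coefficients 1,0,0,1 for degrees 0…3.
Finally multiplying by (1 + q + q² + q³), the product of all factors after the first has coefficients 1,1,1,2 for degrees 0…3.
[q³] = 1·2 + 1·1 = 3.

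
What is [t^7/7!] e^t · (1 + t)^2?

The EGF product rule gives c_7 = Σ_{k_1+k_2=7} C(7; k_1,k_2) · ∏ g_i(k_i), where e^t gives (1)^k; (1+t)^2 gives the falling factorial (2)_k.
g_1(k) for k = 0…7: 1, 1, 1, 1, 1, 1, 1, 1.
g_2(k) for k = 0…7: 1, 2, 2, 0, 0, 0, 0, 0.
c_7 = Σ_k C(7,k)·g_1(k)·g_2(7−k) = 21·1·2 + 7·1·2 + 1·1·1 = 42 + 14 + 1 = 57.

57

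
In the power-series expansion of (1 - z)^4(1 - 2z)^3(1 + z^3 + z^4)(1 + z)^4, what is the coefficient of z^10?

56

(1 - z)^4 has coefficients 1,-4,6,-4,1 for degrees 0…4.
(1 - 2z)^3 has coefficients 1,-6,12,-8,0,0,0,0,0,0,0 for degrees 0…10.
Multiplying by (1 + z^3 + z^4) gives running coefficients 1,-6,12,-7,-5,6,4,-8,0,0,0 for degrees 0…10.
Finally multiplying by (1 + z)^4, the product of all factors after the first has coefficients 1,-2,-6,9,16,-14,-18,17,11,-26,-28 for degrees 0…10.
[z^10] = 1·(-28) − 4·(-26) + 6·11 − 4·17 + 1·(-18) = 56.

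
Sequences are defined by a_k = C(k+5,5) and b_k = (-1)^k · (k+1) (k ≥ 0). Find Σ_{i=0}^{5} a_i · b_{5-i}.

108

This is [x^5] in the product of the two ordinary generating functions.
Σ = 1·(-6) + 6·5 + 21·(-4) + 56·3 + 126·(-2) + 252·1 = 108.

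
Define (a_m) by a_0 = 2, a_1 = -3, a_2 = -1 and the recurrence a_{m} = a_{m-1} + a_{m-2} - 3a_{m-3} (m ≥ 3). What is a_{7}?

16

The ordinary generating function has denominator 1 - z - z^2 + 3z^3.
Iterating the recurrence: a_0,…,a_{7} = 2, -3, -1, -10, -2, -9, 19, 16.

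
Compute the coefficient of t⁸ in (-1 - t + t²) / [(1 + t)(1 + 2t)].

-129

The denominator gives the recurrence a_n = −3a_(n−1) − 2a_(n−2) for n ≥ 3; the numerator fixes a_0 = -1, a_1 = 2, a_2 = -3.
Iterating: -1, 2, -3, 5, -9, 17, -33, 65, -129, so a_8 = -129.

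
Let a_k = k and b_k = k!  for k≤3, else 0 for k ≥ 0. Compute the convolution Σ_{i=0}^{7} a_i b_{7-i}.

This is [x^7] in the product of the two ordinary generating functions.
Σ = 0·0 + 1·0 + 2·0 + 3·0 + 4·6 + 5·2 + 6·1 + 7·1 = 47.

47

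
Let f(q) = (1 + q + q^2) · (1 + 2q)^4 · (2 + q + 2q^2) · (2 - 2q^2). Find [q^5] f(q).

234

(1 + q + q^2) has coefficients 1,1,1 for degrees 0…2.
(1 + 2q)^4 has coefficients 1,8,24,32,16,0 for degrees 0…5.
Multiplying by (2 + q + 2q^2) gives running coefficients 2,17,58,104,112,80 for degrees 0…5.
Finally multiplying by (2 - 2q^2), the product of all factors after the first has coefficients 4,34,112,174,108,-48 for degrees 0…5.
[q^5] = 1·(-48) + 1·108 + 1·174 = 234.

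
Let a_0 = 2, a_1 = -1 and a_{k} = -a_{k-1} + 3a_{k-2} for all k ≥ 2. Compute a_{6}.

154

The ordinary generating function has denominator 1 + x - 3x^2.
Iterating the recurrence: a_0,…,a_{6} = 2, -1, 7, -10, 31, -61, 154.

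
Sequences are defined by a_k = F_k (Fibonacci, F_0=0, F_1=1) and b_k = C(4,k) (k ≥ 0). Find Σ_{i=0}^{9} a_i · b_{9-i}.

233

This is [x^9] in the product of the two ordinary generating functions.
Σ = 0·0 + 1·0 + 1·0 + 2·0 + 3·0 + 5·1 + 8·4 + 13·6 + 21·4 + 34·1 = 233.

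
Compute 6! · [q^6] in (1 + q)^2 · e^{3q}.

The EGF product rule gives c_6 = Σ_{k_1+k_2=6} C(6; k_1,k_2) · ∏ g_i(k_i), where (1+q)^2 gives the falling factorial (2)_k; e^{3q} gives (3)^k.
g_1(k) for k = 0…6: 1, 2, 2, 0, 0, 0, 0.
g_2(k) for k = 0…6: 1, 3, 9, 27, 81, 243, 729.
c_6 = Σ_k C(6,k)·g_1(k)·g_2(6−k) = 1·1·729 + 6·2·243 + 15·2·81 = 729 + 2916 + 2430 = 6075.

6075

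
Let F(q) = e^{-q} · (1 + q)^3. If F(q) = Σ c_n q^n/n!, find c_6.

The EGF product rule gives c_6 = Σ_{k_1+k_2=6} C(6; k_1,k_2) · ∏ g_i(k_i), where e^{-q} gives (-1)^k; (1+q)^3 gives the falling factorial (3)_k.
g_1(k) for k = 0…6: 1, -1, 1, -1, 1, -1, 1.
g_2(k) for k = 0…6: 1, 3, 6, 6, 0, 0, 0.
c_6 = Σ_k C(6,k)·g_1(k)·g_2(6−k) = 20·(-1)·6 + 15·1·6 + 6·(-1)·3 + 1·1·1 = −120 + 90 − 18 + 1 = -47.

-47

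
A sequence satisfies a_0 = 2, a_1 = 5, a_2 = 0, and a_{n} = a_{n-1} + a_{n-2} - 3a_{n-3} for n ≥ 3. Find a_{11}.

179

The ordinary generating function has denominator 1 - t - t^2 + 3t^3.
Iterating the recurrence: a_0,…,a_{11} = 2, 5, 0, -1, -16, -17, -30, 1, 22, 113, 132, 179.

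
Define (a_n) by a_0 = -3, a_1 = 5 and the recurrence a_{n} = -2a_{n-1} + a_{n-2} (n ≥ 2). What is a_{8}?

The ordinary generating function has denominator 1 + 2q - q^2.
Iterating the recurrence: a_0,…,a_{8} = -3, 5, -13, 31, -75, 181, -437, 1055, -2547.

-2547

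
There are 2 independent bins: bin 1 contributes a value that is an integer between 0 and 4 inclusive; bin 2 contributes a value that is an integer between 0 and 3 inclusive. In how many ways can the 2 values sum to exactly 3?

The generating function for the choices is (1 + t + t^2 + t^3 + t^4)·(1 + t + t^2 + t^3); the count is [t^3].
(1 + t + t^2 + t^3 + t^4) has coefficients 1,1,1,1 for degrees 0…3.
(1 + t + t^2 + t^3) has coefficients 1,1,1,1 for degrees 0…3.
[t^3] = 1·1 + 1·1 + 1·1 + 1·1 = 4.

4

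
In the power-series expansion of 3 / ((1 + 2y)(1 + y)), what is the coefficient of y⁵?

Partial fractions give a closed form: a_n = (6)·(-2)^n + (-3)·(-1)^n.
At n = 5: a_5 = -189.

-189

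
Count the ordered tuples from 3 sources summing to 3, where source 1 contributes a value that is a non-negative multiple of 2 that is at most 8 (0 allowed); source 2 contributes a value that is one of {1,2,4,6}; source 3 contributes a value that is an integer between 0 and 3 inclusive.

3

The generating function for the choices is (1 + q² + q⁴ + q⁶ + q⁸)·(q + q² + q⁴ + q⁶)·(1 + q + q² + q³); the count is [q³].
(1 + q² + q⁴ + q⁶ + q⁸) has coefficients 1,0,1,0 for degrees 0…3.
(q + q² + q⁴ + q⁶) has coefficients 0,1,1,0 for degrees 0…3.
Finally multiplying by (1 + q + q² + q³), the product of all factors after the first has coefficients 0,1,2,2 for degrees 0…3.
[q³] = 1·2 + 1·1 = 3.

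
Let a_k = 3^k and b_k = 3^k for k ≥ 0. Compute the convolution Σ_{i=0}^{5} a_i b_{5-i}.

This is [x^5] in the product of the two ordinary generating functions.
Σ = 1·243 + 3·81 + 9·27 + 27·9 + 81·3 + 243·1 = 1458.

1458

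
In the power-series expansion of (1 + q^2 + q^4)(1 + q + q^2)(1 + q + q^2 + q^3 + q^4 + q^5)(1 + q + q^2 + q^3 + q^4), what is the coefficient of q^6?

(1 + q^2 + q^4) has coefficients 1,0,1,0,1 for degrees 0…4.
(1 + q + q^2) has coefficients 1,1,1,0,0,0,0 for degrees 0…6.
Multiplying by (1 + q + q^2 + q^3 + q^4 + q^5) gives running coefficients 1,2,3,3,3,3,2 for degrees 0…6.
Finally multiplying by (1 + q + q^2 + q^3 + q^4), the product of all factors after the first has coefficients 1,3,6,9,12,14,14 for degrees 0…6.
[q^6] = 1·14 + 1·12 + 1·6 = 32.

32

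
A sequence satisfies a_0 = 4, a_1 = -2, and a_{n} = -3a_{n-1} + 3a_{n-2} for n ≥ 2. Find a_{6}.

The ordinary generating function has denominator 1 + 3y - 3y^2.
Iterating the recurrence: a_0,…,a_{6} = 4, -2, 18, -60, 234, -882, 3348.

3348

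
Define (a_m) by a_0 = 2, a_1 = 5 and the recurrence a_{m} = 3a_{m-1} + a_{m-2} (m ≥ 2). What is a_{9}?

72704

The ordinary generating function has denominator 1 - 3z - z^2.
Iterating the recurrence: a_0,…,a_{9} = 2, 5, 17, 56, 185, 611, 2018, 6665, 22013, 72704.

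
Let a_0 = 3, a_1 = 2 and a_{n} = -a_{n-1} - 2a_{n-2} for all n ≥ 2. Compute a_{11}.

-20

The ordinary generating function has denominator 1 + y + 2y^2.
Iterating the recurrence: a_0,…,a_{11} = 3, 2, -8, 4, 12, -20, -4, 44, -36, -52, 124, -20.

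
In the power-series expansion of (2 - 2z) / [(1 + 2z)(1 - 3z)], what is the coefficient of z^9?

15132

Partial fractions give a closed form: a_n = (6/5)·(-2)^n + (4/5)·3^n.
At n = 9: a_9 = 15132.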